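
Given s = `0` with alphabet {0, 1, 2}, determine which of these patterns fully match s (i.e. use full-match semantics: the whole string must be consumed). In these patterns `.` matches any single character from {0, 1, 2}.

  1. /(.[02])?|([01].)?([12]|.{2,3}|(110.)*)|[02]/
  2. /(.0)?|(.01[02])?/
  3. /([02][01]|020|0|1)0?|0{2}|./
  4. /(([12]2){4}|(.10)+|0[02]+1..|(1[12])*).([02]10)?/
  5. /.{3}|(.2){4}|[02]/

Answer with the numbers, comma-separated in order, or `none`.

1 → match
2 → no match
3 → match
4 → match
5 → match

1, 3, 4, 5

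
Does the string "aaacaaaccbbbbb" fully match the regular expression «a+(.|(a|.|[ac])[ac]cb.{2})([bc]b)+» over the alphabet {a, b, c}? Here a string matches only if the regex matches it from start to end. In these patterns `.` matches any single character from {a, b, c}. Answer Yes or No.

No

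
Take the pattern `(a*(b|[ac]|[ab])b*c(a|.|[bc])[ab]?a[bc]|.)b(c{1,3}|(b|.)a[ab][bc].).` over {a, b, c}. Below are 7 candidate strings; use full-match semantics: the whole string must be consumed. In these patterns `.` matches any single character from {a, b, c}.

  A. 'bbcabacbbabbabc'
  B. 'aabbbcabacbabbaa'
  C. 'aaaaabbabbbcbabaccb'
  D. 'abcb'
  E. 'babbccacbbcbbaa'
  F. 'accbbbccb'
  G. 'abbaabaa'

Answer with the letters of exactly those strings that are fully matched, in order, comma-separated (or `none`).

D, G

A → no match
B → no match
C → no match
D → match
E → no match
F → no match
G → match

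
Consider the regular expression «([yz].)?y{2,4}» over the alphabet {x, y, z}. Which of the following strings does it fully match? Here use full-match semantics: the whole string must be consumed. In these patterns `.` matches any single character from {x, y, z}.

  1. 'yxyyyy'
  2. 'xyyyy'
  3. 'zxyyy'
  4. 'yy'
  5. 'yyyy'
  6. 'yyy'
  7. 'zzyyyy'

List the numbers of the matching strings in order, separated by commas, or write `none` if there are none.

1, 3, 4, 5, 6, 7

1 → match
2 → no match
3 → match
4 → match
5 → match
6 → match
7 → match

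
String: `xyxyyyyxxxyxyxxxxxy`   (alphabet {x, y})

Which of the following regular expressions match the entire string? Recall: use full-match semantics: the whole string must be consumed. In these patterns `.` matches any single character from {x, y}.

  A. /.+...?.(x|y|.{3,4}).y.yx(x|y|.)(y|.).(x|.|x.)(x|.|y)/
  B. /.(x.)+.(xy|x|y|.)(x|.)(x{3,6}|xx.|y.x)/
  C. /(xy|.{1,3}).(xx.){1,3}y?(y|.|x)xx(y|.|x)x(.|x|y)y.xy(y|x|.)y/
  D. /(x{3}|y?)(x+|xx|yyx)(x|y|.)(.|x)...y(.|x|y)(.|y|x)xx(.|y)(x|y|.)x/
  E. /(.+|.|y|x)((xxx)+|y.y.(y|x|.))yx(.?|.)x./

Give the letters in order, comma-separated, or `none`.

A

A → match
B → no match
C → no match
D → no match — must end with `x`
E → no match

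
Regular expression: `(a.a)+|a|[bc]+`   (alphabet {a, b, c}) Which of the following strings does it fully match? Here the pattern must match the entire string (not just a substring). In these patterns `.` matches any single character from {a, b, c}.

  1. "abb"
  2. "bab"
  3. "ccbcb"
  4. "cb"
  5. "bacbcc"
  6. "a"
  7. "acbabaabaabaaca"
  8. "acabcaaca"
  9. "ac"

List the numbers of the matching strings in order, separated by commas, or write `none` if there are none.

3, 4, 6

1 → no match
2 → no match
3 → match
4 → match
5 → no match
6 → match
7 → no match
8 → no match
9 → no match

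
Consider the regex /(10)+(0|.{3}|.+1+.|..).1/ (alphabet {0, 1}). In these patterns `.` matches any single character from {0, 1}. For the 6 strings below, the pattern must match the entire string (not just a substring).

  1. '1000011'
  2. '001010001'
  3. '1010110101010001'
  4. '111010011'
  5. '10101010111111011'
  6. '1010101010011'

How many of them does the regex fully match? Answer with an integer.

1 → match
2 → no match — must start with '10'
3 → no match
4 → no match — must start with '10'
5 → match
6 → match
Total matched: 3

3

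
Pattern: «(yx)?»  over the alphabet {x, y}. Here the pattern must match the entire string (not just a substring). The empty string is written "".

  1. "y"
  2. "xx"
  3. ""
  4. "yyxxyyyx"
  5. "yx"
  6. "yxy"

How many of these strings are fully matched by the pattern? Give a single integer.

2

1 → no match
2 → no match
3 → match
4 → no match
5 → match
6 → no match
Total matched: 2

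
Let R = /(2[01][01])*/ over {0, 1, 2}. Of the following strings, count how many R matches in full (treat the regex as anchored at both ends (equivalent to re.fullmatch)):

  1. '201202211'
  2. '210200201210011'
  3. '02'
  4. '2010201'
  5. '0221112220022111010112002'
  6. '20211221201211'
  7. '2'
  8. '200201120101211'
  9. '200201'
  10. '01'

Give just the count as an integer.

1. '201202211' → no match
2 → no match
3. '02' → no match
4. '2010201' → no match
5 → no match
6 → no match
7. '2' → no match
8 → no match
9. '200201' → match
10. '01' → no match
Total matched: 1

1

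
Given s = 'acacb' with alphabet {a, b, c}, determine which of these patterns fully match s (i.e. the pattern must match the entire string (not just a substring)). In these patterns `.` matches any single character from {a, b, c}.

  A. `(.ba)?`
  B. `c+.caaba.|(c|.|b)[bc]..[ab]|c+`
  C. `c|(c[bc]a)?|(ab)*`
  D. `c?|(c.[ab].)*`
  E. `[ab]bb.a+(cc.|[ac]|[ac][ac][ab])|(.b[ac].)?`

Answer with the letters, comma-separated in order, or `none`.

B

A → no match
B → match
C → no match
D → no match
E → no match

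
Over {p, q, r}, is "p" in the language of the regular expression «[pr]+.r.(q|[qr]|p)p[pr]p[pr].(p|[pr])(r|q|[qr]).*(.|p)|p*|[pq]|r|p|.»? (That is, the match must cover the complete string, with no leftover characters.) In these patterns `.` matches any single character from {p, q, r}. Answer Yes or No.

Yes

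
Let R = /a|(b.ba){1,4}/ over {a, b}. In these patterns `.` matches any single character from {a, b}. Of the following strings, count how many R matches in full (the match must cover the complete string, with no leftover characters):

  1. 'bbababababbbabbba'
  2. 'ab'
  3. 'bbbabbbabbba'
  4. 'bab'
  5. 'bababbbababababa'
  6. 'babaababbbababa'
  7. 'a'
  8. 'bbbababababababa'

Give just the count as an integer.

1 → no match
2 → no match
3 → match
4 → no match
5 → match
6 → no match
7 → match
8 → match
Total matched: 4

4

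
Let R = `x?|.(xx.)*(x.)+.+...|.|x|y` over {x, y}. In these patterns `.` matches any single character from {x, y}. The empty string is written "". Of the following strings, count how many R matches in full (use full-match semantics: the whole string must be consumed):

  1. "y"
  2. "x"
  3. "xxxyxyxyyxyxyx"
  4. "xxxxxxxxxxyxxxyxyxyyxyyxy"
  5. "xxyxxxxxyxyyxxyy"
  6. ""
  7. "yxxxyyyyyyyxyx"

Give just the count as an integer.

7

1 → match
2 → match
3 → match
4 → match
5 → match
6 → match
7 → match
Total matched: 7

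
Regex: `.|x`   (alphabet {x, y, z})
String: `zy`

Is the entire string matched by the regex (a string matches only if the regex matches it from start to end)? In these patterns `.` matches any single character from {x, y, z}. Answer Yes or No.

No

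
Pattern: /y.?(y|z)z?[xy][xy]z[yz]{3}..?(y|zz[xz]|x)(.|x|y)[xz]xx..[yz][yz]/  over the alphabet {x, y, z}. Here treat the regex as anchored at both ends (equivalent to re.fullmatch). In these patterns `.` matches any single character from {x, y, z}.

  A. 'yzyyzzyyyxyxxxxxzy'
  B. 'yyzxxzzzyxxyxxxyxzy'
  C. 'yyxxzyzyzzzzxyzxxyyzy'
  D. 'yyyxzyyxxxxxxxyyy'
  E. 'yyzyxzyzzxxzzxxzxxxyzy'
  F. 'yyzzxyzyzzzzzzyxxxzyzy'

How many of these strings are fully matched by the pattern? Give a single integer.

5

A → match
B → match
C → match
D → no match
E → match
F → match
Total matched: 5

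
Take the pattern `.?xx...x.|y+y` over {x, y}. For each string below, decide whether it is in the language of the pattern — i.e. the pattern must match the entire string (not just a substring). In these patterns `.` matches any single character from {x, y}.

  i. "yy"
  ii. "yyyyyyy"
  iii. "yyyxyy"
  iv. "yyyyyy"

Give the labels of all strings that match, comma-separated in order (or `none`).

i, ii, iv

i → match
ii → match
iii → no match
iv → match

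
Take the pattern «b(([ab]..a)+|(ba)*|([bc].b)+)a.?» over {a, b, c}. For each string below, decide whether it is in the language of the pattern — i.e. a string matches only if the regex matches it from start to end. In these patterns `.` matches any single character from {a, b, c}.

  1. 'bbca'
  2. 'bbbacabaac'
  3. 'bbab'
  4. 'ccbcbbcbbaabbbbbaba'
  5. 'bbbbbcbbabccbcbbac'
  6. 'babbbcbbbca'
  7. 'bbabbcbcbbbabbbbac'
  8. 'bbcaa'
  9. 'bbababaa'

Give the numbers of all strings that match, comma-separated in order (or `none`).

5, 7, 9

1 → no match
2 → no match
3 → no match
4 → no match — must start with 'b'
5 → match
6 → no match
7 → match
8 → no match
9 → match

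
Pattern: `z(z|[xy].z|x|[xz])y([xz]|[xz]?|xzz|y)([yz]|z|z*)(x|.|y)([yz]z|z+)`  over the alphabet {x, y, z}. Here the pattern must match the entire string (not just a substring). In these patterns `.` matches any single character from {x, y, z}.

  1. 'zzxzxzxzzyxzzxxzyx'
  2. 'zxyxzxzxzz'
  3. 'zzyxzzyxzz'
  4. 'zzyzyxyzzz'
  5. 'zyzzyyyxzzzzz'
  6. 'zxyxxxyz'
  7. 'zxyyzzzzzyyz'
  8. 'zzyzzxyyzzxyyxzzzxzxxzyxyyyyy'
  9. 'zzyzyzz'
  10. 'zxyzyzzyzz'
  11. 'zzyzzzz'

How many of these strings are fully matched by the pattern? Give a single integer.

1 → no match — must end with 'z'
2 → no match
3 → match
4 → no match
5 → match
6 → no match
7 → match
8 → no match — must end with 'z'
9 → match
10 → match
11 → match
Total matched: 6

6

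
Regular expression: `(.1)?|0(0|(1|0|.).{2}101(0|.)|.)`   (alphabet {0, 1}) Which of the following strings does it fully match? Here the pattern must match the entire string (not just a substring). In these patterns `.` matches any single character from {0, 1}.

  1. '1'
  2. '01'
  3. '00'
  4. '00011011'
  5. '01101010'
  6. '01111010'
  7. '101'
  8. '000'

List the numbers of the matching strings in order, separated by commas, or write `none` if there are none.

1 → no match
2 → match
3 → match
4 → match
5 → match
6 → match
7 → no match
8 → no match

2, 3, 4, 5, 6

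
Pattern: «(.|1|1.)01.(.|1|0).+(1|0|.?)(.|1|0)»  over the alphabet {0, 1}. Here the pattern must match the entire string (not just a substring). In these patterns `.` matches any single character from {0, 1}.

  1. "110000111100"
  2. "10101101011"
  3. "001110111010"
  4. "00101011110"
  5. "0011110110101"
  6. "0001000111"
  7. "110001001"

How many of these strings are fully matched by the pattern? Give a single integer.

1 → no match
2 → match
3 → match
4 → match
5 → match
6 → no match
7 → no match
Total matched: 4

4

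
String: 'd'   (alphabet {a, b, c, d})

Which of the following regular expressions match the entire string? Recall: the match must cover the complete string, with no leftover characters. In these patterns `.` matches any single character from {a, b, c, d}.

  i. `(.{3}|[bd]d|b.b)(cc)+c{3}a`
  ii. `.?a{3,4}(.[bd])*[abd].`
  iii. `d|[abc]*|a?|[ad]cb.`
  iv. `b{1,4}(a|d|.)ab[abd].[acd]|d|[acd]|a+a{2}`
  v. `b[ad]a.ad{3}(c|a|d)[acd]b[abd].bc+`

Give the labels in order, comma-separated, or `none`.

i → no match — must end with 'ca'
ii → no match
iii → match
iv → match
v → no match — must start with 'b'

iii, iv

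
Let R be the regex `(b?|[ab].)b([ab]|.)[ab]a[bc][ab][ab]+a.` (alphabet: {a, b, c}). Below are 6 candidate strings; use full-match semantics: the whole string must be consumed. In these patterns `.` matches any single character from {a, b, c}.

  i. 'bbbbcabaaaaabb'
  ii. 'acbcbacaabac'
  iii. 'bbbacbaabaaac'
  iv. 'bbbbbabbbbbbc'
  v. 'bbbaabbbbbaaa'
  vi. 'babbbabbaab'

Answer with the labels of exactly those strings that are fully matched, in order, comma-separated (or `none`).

ii, iii, v, vi

i → no match
ii → match
iii → match
iv → no match
v → match
vi → match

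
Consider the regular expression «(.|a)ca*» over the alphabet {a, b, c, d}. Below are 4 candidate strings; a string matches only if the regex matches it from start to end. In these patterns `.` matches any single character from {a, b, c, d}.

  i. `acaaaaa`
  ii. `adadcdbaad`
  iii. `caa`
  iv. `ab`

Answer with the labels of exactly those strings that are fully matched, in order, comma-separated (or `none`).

i → match
ii → no match
iii → no match
iv → no match

i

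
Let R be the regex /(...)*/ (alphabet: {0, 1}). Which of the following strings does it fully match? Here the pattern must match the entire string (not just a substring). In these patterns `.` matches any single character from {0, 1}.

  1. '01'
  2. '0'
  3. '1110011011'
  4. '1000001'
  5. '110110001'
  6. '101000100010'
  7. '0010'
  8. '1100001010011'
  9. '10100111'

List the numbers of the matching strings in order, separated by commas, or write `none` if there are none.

1 → no match
2 → no match
3 → no match
4 → no match
5 → match
6 → match
7 → no match
8 → no match
9 → no match

5, 6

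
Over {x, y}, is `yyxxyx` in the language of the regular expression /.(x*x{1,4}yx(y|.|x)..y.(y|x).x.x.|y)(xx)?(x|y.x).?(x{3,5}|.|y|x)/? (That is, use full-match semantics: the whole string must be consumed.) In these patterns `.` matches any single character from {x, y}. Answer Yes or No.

No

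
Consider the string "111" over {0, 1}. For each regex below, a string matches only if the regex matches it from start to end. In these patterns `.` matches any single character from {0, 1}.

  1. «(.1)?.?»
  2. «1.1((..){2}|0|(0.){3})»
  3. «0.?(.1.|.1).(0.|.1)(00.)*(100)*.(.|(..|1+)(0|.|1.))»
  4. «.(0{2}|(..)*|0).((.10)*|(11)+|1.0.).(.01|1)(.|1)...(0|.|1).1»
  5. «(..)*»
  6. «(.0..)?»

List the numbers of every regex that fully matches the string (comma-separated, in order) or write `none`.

1

1 → match
2 → no match
3 → no match — must start with "0"
4 → no match
5 → no match
6 → no match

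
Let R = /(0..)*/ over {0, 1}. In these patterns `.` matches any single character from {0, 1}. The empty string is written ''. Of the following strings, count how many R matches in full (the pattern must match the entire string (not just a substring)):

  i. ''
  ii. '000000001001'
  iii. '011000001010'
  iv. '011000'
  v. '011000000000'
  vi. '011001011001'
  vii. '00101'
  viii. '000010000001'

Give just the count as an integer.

7

i → match
ii → match
iii → match
iv → match
v → match
vi → match
vii → no match
viii → match
Total matched: 7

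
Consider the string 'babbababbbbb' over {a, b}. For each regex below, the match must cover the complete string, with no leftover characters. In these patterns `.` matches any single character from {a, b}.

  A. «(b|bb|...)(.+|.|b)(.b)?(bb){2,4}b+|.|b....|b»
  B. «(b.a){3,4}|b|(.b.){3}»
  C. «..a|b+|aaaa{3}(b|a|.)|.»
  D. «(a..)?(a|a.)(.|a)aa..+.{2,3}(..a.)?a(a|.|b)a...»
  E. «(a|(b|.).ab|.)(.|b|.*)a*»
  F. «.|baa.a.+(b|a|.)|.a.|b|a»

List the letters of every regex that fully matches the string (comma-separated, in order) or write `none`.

A, E

A → match
B → no match
C → no match
D → no match
E → match
F → no match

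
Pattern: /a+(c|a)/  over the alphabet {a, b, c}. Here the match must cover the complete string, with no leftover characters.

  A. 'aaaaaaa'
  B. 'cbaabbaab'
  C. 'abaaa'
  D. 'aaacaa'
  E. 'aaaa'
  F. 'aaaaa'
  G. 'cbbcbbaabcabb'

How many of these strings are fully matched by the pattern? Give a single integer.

3

A → match
B → no match — must start with 'a'
C → no match
D → no match
E → match
F → match
G → no match — must start with 'a'
Total matched: 3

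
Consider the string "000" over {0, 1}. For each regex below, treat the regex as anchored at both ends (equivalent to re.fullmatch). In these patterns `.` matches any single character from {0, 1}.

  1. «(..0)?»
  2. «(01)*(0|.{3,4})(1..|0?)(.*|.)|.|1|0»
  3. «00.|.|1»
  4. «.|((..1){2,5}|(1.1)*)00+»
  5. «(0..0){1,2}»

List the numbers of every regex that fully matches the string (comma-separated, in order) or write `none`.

1, 2, 3, 4

1 → match
2 → match
3 → match
4 → match
5 → no match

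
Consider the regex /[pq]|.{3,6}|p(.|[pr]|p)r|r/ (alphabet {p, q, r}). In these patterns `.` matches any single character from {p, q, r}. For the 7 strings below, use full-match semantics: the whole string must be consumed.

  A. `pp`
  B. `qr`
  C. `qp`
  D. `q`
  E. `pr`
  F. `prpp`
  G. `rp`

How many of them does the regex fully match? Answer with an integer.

2

A → no match
B → no match
C → no match
D → match
E → no match
F → match
G → no match
Total matched: 2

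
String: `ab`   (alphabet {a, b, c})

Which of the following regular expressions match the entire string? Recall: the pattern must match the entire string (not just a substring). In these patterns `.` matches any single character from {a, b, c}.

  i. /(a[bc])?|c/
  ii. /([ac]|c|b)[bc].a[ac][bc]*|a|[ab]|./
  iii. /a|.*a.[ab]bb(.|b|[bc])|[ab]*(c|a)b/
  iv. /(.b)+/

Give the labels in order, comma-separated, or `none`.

i → match
ii → no match
iii → match
iv → match

i, iii, iv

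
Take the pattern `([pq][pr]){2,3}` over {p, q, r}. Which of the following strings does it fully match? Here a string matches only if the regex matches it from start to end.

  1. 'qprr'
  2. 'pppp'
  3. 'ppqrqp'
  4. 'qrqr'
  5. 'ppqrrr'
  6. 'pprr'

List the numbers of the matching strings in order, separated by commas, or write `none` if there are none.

2, 3, 4

1 → no match
2 → match
3 → match
4 → match
5 → no match
6 → no match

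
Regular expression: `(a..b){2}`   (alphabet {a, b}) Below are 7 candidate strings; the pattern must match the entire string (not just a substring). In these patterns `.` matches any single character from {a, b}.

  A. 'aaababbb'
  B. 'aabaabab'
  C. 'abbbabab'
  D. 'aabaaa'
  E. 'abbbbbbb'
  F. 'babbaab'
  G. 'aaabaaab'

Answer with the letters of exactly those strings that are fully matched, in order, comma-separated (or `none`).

A, C, G

A → match
B → no match
C → match
D → no match — must end with 'b'
E → no match
F → no match — must start with 'a'
G → match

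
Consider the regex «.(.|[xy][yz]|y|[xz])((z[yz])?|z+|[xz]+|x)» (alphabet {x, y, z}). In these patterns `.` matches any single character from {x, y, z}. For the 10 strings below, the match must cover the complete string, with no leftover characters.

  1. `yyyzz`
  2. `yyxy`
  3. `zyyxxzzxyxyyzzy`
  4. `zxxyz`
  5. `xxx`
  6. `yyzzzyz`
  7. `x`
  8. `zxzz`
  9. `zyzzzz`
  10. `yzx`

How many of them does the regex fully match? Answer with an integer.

1 → match
2 → no match
3 → no match
4 → no match
5 → match
6 → no match
7 → no match
8 → match
9 → match
10 → match
Total matched: 5

5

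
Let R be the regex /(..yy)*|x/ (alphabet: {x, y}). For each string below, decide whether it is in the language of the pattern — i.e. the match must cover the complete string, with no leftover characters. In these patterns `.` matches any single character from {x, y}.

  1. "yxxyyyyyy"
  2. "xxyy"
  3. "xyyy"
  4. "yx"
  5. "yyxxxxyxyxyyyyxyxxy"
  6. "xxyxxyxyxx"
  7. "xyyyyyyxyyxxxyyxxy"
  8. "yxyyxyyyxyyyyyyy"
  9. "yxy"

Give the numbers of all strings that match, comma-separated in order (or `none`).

2, 3, 8

1. "yxxyyyyyy" → no match
2. "xxyy" → match
3. "xyyy" → match
4. "yx" → no match
5 → no match
6. "xxyxxyxyxx" → no match
7 → no match
8 → match
9. "yxy" → no match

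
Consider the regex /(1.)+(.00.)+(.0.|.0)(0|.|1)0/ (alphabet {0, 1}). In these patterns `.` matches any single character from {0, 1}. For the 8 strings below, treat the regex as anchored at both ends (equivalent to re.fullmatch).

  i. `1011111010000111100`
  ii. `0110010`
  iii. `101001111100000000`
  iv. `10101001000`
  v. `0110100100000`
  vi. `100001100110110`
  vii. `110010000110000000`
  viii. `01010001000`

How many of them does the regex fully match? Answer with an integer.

i → no match
ii → no match — must start with `1`
iii → no match
iv → no match
v → no match — must start with `1`
vi → match
vii → no match
viii → no match — must start with `1`
Total matched: 1

1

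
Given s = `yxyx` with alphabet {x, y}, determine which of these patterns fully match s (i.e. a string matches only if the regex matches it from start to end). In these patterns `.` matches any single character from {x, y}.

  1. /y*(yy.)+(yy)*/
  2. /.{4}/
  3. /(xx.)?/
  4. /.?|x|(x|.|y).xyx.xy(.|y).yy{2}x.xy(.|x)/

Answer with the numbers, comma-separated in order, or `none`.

1 → no match
2 → match
3 → no match
4 → no match

2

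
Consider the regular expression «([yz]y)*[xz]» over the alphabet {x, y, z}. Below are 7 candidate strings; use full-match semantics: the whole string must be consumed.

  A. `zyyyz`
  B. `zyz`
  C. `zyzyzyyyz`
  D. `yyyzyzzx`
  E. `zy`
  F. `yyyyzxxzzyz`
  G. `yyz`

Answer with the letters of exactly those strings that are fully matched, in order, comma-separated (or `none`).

A, B, C, G

A → match
B → match
C → match
D → no match
E → no match
F → no match
G → match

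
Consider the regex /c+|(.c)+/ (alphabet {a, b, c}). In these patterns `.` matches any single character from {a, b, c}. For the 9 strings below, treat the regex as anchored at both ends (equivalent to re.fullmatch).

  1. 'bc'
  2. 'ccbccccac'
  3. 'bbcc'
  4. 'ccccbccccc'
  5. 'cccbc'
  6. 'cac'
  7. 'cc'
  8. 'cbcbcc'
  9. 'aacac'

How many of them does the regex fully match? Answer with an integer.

1 → match
2 → no match
3 → no match
4 → match
5 → no match
6 → no match
7 → match
8 → no match
9 → no match
Total matched: 3

3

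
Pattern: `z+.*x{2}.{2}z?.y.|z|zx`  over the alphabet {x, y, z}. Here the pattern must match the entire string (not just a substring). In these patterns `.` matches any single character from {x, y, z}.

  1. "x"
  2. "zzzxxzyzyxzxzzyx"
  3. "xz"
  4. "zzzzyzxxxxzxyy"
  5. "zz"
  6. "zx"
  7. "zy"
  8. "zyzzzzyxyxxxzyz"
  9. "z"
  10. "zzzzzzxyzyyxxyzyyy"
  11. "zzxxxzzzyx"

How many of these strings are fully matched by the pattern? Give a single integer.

1. "x" → no match
2 → no match
3. "xz" → no match
4 → match
5. "zz" → no match
6. "zx" → match
7. "zy" → no match
8 → no match
9. "z" → match
10 → match
11. "zzxxxzzzyx" → match
Total matched: 5

5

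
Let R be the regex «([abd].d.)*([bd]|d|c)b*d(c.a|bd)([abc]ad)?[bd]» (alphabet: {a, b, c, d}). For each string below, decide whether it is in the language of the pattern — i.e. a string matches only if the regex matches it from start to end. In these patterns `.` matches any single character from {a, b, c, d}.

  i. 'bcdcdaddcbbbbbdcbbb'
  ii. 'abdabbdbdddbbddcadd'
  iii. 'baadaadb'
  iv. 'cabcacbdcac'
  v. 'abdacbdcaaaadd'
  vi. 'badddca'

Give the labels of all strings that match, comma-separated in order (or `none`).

v

i → no match
ii → no match
iii → no match
iv → no match
v → match
vi → no match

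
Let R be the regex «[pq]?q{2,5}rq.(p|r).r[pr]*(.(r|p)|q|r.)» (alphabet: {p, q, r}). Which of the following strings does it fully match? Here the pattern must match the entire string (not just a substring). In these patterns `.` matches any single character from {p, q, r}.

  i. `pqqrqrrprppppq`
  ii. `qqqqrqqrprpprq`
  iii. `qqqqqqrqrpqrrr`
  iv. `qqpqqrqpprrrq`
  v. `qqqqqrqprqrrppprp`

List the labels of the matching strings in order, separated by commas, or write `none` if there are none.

i → match
ii → match
iii → match
iv → no match
v → match

i, ii, iii, v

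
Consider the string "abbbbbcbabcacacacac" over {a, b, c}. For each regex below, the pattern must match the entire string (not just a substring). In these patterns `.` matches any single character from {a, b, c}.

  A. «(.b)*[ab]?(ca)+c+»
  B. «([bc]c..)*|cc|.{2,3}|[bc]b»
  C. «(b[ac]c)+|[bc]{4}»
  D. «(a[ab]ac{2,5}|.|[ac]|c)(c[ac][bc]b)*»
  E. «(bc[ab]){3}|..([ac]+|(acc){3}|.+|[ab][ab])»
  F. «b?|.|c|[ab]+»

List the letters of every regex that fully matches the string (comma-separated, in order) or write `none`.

A, E

A → match
B → no match
C → no match
D → no match
E → match
F → no match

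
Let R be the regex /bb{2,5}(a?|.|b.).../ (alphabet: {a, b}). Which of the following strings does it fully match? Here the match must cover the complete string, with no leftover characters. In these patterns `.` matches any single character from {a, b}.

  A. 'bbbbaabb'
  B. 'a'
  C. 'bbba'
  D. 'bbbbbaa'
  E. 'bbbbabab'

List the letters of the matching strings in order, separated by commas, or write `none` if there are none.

A, D, E

A → match
B → no match — must start with 'bb'
C → no match
D → match
E → match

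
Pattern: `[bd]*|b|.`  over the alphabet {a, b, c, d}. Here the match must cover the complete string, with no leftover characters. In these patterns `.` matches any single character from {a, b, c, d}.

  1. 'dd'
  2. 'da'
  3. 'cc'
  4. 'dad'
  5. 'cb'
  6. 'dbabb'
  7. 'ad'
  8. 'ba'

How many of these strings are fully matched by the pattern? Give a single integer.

1

1. 'dd' → match
2. 'da' → no match
3. 'cc' → no match
4. 'dad' → no match
5. 'cb' → no match
6. 'dbabb' → no match
7. 'ad' → no match
8. 'ba' → no match
Total matched: 1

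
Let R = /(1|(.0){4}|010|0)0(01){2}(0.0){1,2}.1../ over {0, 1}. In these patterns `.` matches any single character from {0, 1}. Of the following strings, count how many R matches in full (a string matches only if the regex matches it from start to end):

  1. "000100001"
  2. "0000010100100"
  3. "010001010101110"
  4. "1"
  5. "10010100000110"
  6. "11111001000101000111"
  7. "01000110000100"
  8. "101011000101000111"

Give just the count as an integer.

1

1 → no match
2 → no match
3 → match
4 → no match
5 → no match
6 → no match
7 → no match
8 → no match
Total matched: 1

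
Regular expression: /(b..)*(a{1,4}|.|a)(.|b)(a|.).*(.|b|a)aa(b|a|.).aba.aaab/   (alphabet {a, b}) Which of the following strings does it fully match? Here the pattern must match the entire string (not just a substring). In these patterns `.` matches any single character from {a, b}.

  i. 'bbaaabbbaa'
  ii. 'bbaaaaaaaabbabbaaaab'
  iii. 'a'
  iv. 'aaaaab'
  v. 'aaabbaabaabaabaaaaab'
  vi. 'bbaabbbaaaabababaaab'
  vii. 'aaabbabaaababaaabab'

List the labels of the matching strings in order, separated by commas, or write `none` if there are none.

i. 'bbaaabbbaa' → no match — must end with 'aaab'
ii → no match
iii. 'a' → no match — must end with 'aaab'
iv. 'aaaaab' → no match
v → match
vi → match
vii → no match — must end with 'aaab'

v, vi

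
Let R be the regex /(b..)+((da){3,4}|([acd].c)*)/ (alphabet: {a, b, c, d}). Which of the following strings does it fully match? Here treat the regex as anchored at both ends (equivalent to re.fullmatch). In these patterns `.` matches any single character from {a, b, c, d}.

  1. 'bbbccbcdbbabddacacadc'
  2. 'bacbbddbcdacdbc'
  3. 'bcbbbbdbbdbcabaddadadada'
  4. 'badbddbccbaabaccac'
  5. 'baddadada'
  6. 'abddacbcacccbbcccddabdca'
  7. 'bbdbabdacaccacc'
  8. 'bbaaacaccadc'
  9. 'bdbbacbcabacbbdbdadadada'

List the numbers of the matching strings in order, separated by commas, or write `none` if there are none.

1 → no match
2 → match
3 → no match
4 → match
5 → match
6 → no match — must start with 'b'
7 → match
8 → match
9 → match

2, 4, 5, 7, 8, 9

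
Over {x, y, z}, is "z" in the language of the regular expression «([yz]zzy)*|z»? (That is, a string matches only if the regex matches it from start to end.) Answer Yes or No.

Yes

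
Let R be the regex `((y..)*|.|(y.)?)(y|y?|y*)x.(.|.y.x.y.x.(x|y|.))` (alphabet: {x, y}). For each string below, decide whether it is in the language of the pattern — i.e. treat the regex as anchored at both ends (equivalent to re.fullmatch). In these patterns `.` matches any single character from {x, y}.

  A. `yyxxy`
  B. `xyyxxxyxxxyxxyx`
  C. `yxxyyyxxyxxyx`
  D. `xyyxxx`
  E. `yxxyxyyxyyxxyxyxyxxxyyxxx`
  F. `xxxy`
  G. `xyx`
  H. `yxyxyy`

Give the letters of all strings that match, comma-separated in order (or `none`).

A, B, C, D, E, F, G, H

A. `yyxxy` → match
B → match
C → match
D. `xyyxxx` → match
E → match
F. `xxxy` → match
G. `xyx` → match
H. `yxyxyy` → match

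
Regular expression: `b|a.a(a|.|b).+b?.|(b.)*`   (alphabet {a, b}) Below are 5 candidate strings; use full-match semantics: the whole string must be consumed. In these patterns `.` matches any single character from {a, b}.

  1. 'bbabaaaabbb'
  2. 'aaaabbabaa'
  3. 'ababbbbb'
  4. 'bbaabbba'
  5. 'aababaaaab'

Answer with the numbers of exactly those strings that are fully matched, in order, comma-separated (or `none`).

1 → no match
2 → match
3 → match
4 → no match
5 → no match

2, 3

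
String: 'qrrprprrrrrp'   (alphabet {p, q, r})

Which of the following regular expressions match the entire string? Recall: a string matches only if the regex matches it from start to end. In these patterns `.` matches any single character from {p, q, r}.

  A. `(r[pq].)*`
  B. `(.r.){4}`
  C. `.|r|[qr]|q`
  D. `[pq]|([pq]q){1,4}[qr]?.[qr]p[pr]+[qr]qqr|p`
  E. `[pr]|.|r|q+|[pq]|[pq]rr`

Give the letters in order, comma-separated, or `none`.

A → no match
B → match
C → no match
D → no match
E → no match

B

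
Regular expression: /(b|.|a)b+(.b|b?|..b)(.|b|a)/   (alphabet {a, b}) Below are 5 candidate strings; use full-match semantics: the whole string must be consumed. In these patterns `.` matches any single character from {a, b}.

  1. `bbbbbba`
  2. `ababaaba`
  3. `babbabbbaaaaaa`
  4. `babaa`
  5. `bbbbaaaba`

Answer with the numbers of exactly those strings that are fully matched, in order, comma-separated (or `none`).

1. `bbbbbba` → match
2. `ababaaba` → no match
3 → no match
4. `babaa` → no match
5. `bbbbaaaba` → no match

1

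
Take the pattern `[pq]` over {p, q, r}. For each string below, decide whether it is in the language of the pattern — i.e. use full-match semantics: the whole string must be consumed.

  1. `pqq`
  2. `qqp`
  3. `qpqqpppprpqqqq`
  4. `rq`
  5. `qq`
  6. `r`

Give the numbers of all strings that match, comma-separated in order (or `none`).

1 → no match
2 → no match
3 → no match
4 → no match
5 → no match
6 → no match

none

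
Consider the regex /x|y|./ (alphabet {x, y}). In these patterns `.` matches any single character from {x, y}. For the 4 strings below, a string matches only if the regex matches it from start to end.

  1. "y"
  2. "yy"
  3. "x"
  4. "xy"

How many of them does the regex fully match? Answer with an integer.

2

1 → match
2 → no match
3 → match
4 → no match
Total matched: 2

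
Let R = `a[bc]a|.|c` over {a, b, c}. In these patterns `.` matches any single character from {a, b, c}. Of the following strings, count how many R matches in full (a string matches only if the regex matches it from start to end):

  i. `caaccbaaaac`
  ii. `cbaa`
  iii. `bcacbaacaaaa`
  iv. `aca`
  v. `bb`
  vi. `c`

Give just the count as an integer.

i → no match
ii → no match
iii → no match
iv → match
v → no match
vi → match
Total matched: 2

2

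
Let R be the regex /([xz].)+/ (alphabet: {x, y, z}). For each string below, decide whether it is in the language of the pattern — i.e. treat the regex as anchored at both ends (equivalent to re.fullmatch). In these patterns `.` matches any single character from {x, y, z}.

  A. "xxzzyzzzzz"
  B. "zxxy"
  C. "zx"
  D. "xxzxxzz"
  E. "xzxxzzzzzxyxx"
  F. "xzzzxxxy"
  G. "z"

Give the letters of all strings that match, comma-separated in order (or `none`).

A. "xxzzyzzzzz" → no match
B. "zxxy" → match
C. "zx" → match
D. "xxzxxzz" → no match
E → no match
F. "xzzzxxxy" → match
G. "z" → no match

B, C, F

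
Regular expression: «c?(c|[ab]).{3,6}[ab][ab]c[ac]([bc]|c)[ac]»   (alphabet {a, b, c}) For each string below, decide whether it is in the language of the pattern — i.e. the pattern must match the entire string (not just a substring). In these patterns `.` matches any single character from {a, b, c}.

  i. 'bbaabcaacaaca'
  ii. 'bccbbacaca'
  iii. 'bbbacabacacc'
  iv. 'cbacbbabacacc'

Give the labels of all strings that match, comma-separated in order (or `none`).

ii, iii, iv

i → no match
ii → match
iii → match
iv → match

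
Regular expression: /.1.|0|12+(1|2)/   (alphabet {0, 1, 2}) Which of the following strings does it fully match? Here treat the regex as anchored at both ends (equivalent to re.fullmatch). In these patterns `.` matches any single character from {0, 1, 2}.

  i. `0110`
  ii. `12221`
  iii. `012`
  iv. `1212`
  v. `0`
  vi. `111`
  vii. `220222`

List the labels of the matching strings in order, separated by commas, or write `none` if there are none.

i → no match
ii → match
iii → match
iv → no match
v → match
vi → match
vii → no match

ii, iii, v, vi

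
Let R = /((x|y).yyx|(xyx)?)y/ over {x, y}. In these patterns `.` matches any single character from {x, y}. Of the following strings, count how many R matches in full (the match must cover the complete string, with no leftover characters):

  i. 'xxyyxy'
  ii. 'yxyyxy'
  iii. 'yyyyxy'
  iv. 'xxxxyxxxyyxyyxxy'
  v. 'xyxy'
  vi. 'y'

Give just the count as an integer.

i → match
ii → match
iii → match
iv → no match
v → match
vi → match
Total matched: 5

5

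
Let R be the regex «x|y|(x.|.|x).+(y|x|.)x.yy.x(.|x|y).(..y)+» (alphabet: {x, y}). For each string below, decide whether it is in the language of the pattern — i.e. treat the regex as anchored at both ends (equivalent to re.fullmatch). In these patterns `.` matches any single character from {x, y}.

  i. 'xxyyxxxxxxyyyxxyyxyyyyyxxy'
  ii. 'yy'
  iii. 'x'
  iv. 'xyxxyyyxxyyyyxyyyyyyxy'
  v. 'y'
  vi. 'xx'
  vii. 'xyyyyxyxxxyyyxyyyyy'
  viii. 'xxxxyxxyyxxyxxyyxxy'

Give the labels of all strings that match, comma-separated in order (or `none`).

i, iii, iv, v, vii, viii

i → match
ii. 'yy' → no match
iii. 'x' → match
iv → match
v. 'y' → match
vi. 'xx' → no match
vii → match
viii → match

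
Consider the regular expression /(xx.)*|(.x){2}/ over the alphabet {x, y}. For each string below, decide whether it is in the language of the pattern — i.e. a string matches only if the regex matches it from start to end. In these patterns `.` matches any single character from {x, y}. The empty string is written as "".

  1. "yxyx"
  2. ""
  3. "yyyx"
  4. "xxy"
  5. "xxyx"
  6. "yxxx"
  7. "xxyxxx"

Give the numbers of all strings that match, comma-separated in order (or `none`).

1, 2, 4, 5, 6, 7

1 → match
2 → match
3 → no match
4 → match
5 → match
6 → match
7 → match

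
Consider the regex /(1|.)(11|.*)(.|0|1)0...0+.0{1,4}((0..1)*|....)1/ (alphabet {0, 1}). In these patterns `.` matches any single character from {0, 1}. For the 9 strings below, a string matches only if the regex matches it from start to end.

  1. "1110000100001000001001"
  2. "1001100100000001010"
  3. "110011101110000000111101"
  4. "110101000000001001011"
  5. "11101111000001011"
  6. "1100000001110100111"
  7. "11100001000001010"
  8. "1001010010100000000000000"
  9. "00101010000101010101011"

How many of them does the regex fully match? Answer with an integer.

1 → match
2 → no match — must end with "1"
3 → no match
4 → match
5 → no match
6 → no match
7 → no match — must end with "1"
8 → no match — must end with "1"
9 → match
Total matched: 3

3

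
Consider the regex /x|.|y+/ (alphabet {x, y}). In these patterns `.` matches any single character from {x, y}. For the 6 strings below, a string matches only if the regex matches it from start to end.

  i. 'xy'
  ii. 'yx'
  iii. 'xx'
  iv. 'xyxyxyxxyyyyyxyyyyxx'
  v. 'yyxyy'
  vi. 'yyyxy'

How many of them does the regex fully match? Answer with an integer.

0

i. 'xy' → no match
ii. 'yx' → no match
iii. 'xx' → no match
iv → no match
v. 'yyxyy' → no match
vi. 'yyyxy' → no match
Total matched: 0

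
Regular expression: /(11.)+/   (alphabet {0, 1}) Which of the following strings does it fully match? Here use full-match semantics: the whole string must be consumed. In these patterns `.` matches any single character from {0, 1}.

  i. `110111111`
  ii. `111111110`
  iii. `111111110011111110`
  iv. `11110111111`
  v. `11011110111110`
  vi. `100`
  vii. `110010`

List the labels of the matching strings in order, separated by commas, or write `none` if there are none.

i. `110111111` → match
ii. `111111110` → match
iii → no match
iv. `11110111111` → no match
v → no match
vi. `100` → no match — must start with `11`
vii. `110010` → no match

i, ii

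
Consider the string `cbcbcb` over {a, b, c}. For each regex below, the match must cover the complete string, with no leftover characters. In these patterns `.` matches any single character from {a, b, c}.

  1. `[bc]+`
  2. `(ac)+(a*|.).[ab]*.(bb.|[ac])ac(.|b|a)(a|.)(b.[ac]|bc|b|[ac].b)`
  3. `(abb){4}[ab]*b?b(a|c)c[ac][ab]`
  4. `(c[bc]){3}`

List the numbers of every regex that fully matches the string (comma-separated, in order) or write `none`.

1, 4

1 → match
2 → no match — must start with `ac`
3 → no match — must start with `abb`
4 → match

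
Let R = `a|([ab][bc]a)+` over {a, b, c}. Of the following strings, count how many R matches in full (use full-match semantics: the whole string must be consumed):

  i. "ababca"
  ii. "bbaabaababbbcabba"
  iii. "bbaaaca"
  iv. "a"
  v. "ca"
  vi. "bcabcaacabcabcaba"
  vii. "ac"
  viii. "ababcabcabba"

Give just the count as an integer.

i → match
ii → no match
iii → no match
iv → match
v → no match
vi → no match
vii → no match — must end with "a"
viii → match
Total matched: 3

3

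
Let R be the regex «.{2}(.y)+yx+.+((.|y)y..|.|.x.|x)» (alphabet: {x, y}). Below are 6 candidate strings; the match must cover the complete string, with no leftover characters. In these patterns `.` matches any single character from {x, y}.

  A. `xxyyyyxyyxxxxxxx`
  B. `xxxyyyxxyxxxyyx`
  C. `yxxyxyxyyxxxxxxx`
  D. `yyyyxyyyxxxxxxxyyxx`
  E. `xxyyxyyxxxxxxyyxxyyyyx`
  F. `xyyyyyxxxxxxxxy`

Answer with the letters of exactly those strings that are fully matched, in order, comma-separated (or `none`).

A → match
B → no match
C → match
D → no match
E → match
F → no match

A, C, E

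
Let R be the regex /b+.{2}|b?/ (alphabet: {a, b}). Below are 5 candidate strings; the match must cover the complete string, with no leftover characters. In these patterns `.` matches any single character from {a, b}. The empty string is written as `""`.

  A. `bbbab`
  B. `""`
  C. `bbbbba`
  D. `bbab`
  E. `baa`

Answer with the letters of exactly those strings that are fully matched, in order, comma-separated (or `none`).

A, B, C, D, E

A → match
B → match
C → match
D → match
E → match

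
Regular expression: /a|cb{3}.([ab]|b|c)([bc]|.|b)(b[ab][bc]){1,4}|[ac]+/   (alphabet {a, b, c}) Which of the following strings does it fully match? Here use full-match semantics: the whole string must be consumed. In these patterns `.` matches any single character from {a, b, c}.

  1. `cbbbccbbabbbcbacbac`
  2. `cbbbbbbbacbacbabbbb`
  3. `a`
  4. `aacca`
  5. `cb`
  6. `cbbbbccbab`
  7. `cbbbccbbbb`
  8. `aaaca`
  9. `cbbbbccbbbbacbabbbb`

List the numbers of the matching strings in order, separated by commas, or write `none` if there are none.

1, 2, 3, 4, 6, 7, 8, 9

1 → match
2 → match
3 → match
4 → match
5 → no match
6 → match
7 → match
8 → match
9 → match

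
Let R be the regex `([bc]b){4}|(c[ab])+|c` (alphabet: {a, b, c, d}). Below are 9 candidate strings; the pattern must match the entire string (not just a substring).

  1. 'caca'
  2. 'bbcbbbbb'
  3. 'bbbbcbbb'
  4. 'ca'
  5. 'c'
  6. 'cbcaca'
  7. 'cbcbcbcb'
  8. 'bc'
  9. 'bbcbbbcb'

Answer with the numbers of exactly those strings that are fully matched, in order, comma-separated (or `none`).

1, 2, 3, 4, 5, 6, 7, 9

1 → match
2 → match
3 → match
4 → match
5 → match
6 → match
7 → match
8 → no match
9 → match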